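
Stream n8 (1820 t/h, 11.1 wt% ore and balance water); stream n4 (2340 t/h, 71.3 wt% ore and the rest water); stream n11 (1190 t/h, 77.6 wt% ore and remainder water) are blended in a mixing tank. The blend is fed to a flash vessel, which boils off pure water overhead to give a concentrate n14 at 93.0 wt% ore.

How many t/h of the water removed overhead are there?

2346 t/h

ore entering = 1820×0.111 + 2340×0.713 + 1190×0.776 = 2793.9 t/h.
All ore reports to n14, so n14 = 2793.9/0.930 = 3004.2 t/h.
Total feed = 5350 t/h; overhead = 5350 − 3004.2 = 2345.8 t/h.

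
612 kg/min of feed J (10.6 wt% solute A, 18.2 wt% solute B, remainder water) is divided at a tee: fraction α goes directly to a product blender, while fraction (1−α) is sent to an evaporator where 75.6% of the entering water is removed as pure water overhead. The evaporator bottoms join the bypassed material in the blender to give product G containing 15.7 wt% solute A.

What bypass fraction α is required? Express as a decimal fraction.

0.397

All 612×0.106 = 64.872 kg/min of solute A reaches G, so G = 64.872/0.157 = 413.2 kg/min and vapour = 198.8 kg/min.
The evaporator receives (1−α)·612 of feed at 0.712 water and removes 0.756 of that water:
0.756×0.712×(1−α)×612 = 198.8
(1−α) = 198.8/329.42 = 0.6035;  α = 0.3965.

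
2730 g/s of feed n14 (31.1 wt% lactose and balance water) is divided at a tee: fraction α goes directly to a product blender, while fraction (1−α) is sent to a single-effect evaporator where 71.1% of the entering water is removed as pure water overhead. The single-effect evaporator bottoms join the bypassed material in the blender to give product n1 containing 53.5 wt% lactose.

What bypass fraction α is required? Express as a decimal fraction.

All 2730×0.311 = 849.03 g/s of lactose reaches n1, so n1 = 849.03/0.535 = 1587 g/s and vapour = 1143 g/s.
The evaporator receives (1−α)·2730 of feed at 0.689 water and removes 0.711 of that water:
0.711×0.689×(1−α)×2730 = 1143
(1−α) = 1143/1337.4 = 0.8547;  α = 0.1453.

0.145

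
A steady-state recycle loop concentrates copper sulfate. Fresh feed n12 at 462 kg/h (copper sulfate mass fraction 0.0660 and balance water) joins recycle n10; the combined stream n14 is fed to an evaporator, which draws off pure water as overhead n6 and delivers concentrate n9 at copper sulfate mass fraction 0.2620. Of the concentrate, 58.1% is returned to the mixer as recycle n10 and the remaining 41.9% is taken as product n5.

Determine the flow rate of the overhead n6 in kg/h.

Overall copper sulfate balance (none leaves overhead): copper sulfate in fresh feed = copper sulfate in product, i.e. 462×0.066 = (1−0.581)·n9·0.262.
n9 = 30.492/(0.262×0.419) = 277.76 kg/h.
Recycle n10 = 0.581×277.76 = 161.38 kg/h.
Combined feed n14 = 462 + 161.38 = 623.38 kg/h.
Overhead n6 = n14 − n9 = 623.38 − 277.76 = 345.62 kg/h.

345.6 kg/h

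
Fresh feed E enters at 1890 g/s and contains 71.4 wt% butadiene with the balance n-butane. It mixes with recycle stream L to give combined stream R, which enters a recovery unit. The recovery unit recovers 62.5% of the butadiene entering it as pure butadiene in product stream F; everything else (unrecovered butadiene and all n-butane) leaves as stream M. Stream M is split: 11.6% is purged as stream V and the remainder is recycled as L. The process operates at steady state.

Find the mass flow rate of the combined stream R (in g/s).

6678 g/s

n-butane enters only via E and leaves only via the purge: 1890×0.286 = 0.116×(n-butane in M), and the recovery unit passes all n-butane, so n-butane in R = n-butane in M = 4659.8 g/s.
butadiene in R: m_A = 1890×0.714 + (1−0.116)·(1−0.625)·m_A, so m_A = 1349.5/0.6685 = 2018.6 g/s.
R = 2018.6 + 4659.8 = 6678.5 g/s.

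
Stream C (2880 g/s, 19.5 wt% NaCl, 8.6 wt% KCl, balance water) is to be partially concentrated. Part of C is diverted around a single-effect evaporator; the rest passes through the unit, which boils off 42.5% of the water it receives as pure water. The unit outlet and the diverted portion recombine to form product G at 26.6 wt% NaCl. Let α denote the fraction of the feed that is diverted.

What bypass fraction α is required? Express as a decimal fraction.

All 2880×0.195 = 561.6 g/s of NaCl reaches G, so G = 561.6/0.266 = 2111.3 g/s and vapour = 768.72 g/s.
The evaporator receives (1−α)·2880 of feed at 0.719 water and removes 0.425 of that water:
0.425×0.719×(1−α)×2880 = 768.72
(1−α) = 768.72/880.06 = 0.8735;  α = 0.1265.

0.127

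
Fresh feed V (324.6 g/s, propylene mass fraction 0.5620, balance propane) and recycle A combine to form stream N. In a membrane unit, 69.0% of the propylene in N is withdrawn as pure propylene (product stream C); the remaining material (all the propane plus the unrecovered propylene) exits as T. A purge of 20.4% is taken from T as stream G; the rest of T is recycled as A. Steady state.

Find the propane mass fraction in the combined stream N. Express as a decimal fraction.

propane enters only via V and leaves only via the purge: 324.6×0.438 = 0.204×(propane in T), and the membrane unit passes all propane, so propane in N = propane in T = 696.94 g/s.
propylene in N: m_A = 324.6×0.562 + (1−0.204)·(1−0.690)·m_A, so m_A = 182.43/0.7532 = 242.19 g/s.
N = 242.19 + 696.94 = 939.12 g/s.
propane fraction in N = 696.94/939.12 = 0.7421.

0.7421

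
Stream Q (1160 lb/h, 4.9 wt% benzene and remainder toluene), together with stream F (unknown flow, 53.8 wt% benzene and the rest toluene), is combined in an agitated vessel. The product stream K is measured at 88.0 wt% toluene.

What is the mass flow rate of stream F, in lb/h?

197 lb/h

Let F be the unknown flow. Total out = 1160 + F.
toluene balance: 1103.2 + 0.462·F = 0.880·(1160 + F)
(0.462 − 0.880)·F = 0.880×1160 − 1103.2 = -82.36
F = -82.36 / -0.418 = 197.03 lb/h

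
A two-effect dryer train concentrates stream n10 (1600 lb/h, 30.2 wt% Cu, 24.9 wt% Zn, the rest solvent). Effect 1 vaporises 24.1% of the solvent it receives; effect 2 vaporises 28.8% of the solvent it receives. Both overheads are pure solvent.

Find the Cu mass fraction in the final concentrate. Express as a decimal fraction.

0.381

solvent in feed = 1600×0.449 = 718.4 lb/h.
After stage 1: solvent left = (1−0.241)×718.4 = 545.27; stream total = 1426.9 lb/h.
After stage 2: solvent left = (1−0.288)×545.27 = 388.23; final concentrate = 1269.8 lb/h.
Cu fraction = 483.2/1269.8 = 0.381.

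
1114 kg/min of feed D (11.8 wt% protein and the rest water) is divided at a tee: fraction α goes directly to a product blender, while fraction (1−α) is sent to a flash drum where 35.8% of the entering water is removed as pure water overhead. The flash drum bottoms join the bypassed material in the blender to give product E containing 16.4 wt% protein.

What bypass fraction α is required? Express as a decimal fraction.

All 1114×0.118 = 131.45 kg/min of protein reaches E, so E = 131.45/0.164 = 801.54 kg/min and vapour = 312.46 kg/min.
The evaporator receives (1−α)·1114 of feed at 0.882 water and removes 0.358 of that water:
0.358×0.882×(1−α)×1114 = 312.46
(1−α) = 312.46/351.75 = 0.8883;  α = 0.1117.

0.112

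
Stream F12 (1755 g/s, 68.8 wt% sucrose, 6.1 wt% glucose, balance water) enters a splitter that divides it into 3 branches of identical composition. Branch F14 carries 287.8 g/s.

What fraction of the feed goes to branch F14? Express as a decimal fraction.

Fraction to F14 = 287.8/1755 = 0.1640.

0.164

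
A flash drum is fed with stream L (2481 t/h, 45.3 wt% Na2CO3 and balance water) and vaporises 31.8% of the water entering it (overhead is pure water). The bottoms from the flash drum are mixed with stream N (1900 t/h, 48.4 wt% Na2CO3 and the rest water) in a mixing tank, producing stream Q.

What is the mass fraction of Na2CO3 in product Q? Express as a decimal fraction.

Vapour removed = 0.318×0.547×2481 = 431.56 t/h; concentrate = 2049.4 t/h.
Na2CO3 reaching the mixer = 1123.9 (from concentrate) + 1900×0.484 = 2043.5 t/h.
Product flow = 2049.4 + 1900 = 3949.4 t/h; Na2CO3 fraction = 0.517.

0.517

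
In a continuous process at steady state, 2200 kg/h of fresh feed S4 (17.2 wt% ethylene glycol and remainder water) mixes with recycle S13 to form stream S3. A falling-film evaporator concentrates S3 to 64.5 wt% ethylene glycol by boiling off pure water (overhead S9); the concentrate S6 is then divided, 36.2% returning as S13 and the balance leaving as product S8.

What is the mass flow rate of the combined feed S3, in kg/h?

Overall ethylene glycol balance (none leaves overhead): ethylene glycol in fresh feed = ethylene glycol in product, i.e. 2200×0.172 = (1−0.362)·S6·0.645.
S6 = 378.4/(0.645×0.638) = 919.54 kg/h.
Recycle S13 = 0.362×919.54 = 332.87 kg/h.
Combined feed S3 = 2200 + 332.87 = 2532.9 kg/h.

2533 kg/h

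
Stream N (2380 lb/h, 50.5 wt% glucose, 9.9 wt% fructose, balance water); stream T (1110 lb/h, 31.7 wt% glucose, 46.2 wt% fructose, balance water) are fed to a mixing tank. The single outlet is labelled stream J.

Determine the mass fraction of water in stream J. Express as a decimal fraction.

0.340

Total flow out = 2380 + 1110 = 3490 lb/h.
water in = 2380×0.396 + 1110×0.221 = 1187.8 lb/h.
water mass fraction in J = 1187.8/3490 = 0.340.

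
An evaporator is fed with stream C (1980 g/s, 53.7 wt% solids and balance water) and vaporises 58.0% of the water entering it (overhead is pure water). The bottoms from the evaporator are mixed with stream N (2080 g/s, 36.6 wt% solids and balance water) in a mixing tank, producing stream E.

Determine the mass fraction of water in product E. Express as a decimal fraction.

Vapour removed = 0.580×0.463×1980 = 531.71 g/s; concentrate = 1448.3 g/s.
water reaching the mixer = 385.03 (from concentrate) + 2080×0.634 = 1703.8 g/s.
Product flow = 1448.3 + 2080 = 3528.3 g/s; water fraction = 0.483.

0.483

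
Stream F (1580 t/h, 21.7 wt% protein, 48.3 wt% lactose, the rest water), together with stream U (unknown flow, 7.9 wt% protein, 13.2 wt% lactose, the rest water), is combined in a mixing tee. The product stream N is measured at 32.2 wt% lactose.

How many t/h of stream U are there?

1339 t/h

Let U be the unknown flow. Total out = 1580 + U.
lactose balance: 763.14 + 0.132·U = 0.322·(1580 + U)
(0.132 − 0.322)·U = 0.322×1580 − 763.14 = -254.38
U = -254.38 / -0.190 = 1338.8 t/h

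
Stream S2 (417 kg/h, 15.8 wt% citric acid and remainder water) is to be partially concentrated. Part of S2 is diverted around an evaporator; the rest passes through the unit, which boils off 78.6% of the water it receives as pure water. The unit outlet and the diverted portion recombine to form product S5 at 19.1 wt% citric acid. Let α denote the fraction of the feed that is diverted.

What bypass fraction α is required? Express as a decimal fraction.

0.739

All 417×0.158 = 65.886 kg/h of citric acid reaches S5, so S5 = 65.886/0.191 = 344.95 kg/h and vapour = 72.047 kg/h.
The evaporator receives (1−α)·417 of feed at 0.842 water and removes 0.786 of that water:
0.786×0.842×(1−α)×417 = 72.047
(1−α) = 72.047/275.98 = 0.2611;  α = 0.7389.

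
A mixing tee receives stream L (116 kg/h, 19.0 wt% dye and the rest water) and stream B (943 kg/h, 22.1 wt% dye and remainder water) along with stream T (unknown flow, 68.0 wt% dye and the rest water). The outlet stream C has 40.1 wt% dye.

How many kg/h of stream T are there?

Let T be the unknown flow. Total out = 1059 + T.
dye balance: 230.44 + 0.680·T = 0.401·(1059 + T)
(0.680 − 0.401)·T = 0.401×1059 − 230.44 = 194.22
T = 194.22 / 0.279 = 696.11 kg/h

696.1 kg/h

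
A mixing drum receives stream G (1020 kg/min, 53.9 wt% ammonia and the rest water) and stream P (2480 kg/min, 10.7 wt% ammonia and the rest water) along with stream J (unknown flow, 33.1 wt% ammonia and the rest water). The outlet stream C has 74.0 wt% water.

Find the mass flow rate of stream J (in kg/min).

Let J be the unknown flow. Total out = 3500 + J.
water balance: 2684.9 + 0.669·J = 0.740·(3500 + J)
(0.669 − 0.740)·J = 0.740×3500 − 2684.9 = -94.86
J = -94.86 / -0.071 = 1336.1 kg/min

1336 kg/min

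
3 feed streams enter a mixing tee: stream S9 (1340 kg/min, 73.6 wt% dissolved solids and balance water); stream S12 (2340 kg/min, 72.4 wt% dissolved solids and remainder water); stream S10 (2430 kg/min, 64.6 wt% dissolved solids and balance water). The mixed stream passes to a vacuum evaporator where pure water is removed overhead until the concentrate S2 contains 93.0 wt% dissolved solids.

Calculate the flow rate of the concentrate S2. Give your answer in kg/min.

4570 kg/min

dissolved solids entering = 1340×0.736 + 2340×0.724 + 2430×0.646 = 4250.2 kg/min.
All dissolved solids reports to S2, so S2 = 4250.2/0.930 = 4570.1 kg/min.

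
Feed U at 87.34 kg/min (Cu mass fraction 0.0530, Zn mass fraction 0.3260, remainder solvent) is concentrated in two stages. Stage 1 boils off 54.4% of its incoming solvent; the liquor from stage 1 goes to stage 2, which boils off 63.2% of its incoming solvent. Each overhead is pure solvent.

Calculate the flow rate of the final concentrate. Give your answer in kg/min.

solvent in feed = 87.34×0.621 = 54.238 kg/min.
After stage 1: solvent left = (1−0.544)×54.238 = 24.733; stream total = 57.834 kg/min.
After stage 2: solvent left = (1−0.632)×24.733 = 9.1016; final concentrate = 42.203 kg/min.

42.2 kg/min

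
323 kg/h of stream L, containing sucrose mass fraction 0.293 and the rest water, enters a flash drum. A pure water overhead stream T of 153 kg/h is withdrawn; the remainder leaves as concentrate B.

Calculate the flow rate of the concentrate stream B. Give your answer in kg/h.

Concentrate = 323 − 153 = 170 kg/h.

170 kg/h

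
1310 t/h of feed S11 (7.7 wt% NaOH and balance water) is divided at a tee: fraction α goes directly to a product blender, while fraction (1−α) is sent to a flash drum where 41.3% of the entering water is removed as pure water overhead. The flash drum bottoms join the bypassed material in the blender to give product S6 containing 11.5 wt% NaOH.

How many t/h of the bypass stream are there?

174.5 t/h

All 1310×0.077 = 100.87 t/h of NaOH reaches S6, so S6 = 100.87/0.115 = 877.13 t/h and vapour = 432.87 t/h.
The evaporator receives (1−α)·1310 of feed at 0.923 water and removes 0.413 of that water:
0.413×0.923×(1−α)×1310 = 432.87
(1−α) = 432.87/499.37 = 0.8668;  α = 0.1332.
Bypass flow = 0.1332×1310 = 174.45 t/h.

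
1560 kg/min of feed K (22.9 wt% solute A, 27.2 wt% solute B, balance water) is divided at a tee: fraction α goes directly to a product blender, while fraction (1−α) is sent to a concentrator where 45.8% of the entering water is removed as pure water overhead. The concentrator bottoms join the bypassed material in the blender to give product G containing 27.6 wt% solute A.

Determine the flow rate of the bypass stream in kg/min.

All 1560×0.229 = 357.24 kg/min of solute A reaches G, so G = 357.24/0.276 = 1294.3 kg/min and vapour = 265.65 kg/min.
The evaporator receives (1−α)·1560 of feed at 0.499 water and removes 0.458 of that water:
0.458×0.499×(1−α)×1560 = 265.65
(1−α) = 265.65/356.53 = 0.7451;  α = 0.2549.
Bypass flow = 0.2549×1560 = 397.62 kg/min.

397.6 kg/min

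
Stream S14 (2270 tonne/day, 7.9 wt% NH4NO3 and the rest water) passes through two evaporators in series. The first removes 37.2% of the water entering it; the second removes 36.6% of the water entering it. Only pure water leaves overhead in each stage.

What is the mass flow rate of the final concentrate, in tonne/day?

1012 tonne/day

water in feed = 2270×0.921 = 2090.7 tonne/day.
After stage 1: water left = (1−0.372)×2090.7 = 1312.9; stream total = 1492.3 tonne/day.
After stage 2: water left = (1−0.366)×1312.9 = 832.4; final concentrate = 1011.7 tonne/day.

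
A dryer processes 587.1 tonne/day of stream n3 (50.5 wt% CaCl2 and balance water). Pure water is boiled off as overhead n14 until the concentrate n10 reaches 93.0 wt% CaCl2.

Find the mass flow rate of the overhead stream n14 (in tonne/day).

CaCl2 is conserved: 587.1×0.505 = 296.49 tonne/day all reports to the concentrate.
Concentrate = 296.49/(target fraction) = 318.8 tonne/day.
Overhead = 587.1 − 318.8 = 268.3 tonne/day.

268.3 tonne/day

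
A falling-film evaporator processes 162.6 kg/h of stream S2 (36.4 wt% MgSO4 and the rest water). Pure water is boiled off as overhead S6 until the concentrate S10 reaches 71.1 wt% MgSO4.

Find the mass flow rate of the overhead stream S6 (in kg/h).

MgSO4 is conserved: 162.6×0.364 = 59.186 kg/h all reports to the concentrate.
Concentrate = 59.186/(target fraction) = 83.244 kg/h.
Overhead = 162.6 − 83.244 = 79.356 kg/h.

79.36 kg/h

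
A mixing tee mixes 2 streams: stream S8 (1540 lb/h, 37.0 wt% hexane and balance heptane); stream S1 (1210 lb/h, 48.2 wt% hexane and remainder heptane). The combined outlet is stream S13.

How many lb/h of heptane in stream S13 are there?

1597 lb/h

heptane out = heptane in = 1540×0.630 + 1210×0.518 = 1597 lb/h.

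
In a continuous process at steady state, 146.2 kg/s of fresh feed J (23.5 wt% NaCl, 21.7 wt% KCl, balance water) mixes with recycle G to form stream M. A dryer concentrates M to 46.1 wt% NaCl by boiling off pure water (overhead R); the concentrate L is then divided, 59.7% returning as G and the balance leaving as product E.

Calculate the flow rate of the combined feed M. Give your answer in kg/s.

Overall NaCl balance (none leaves overhead): NaCl in fresh feed = NaCl in product, i.e. 146.2×0.235 = (1−0.597)·L·0.461.
L = 34.357/(0.461×0.403) = 184.93 kg/s.
Recycle G = 0.597×184.93 = 110.4 kg/s.
Combined feed M = 146.2 + 110.4 = 256.6 kg/s.

256.6 kg/s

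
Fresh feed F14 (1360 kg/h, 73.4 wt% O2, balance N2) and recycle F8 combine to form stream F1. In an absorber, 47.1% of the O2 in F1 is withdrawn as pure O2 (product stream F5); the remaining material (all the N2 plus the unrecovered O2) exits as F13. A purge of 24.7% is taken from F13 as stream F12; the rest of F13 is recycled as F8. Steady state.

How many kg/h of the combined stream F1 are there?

3124 kg/h

N2 enters only via F14 and leaves only via the purge: 1360×0.266 = 0.247×(N2 in F13), and the absorber passes all N2, so N2 in F1 = N2 in F13 = 1464.6 kg/h.
O2 in F1: m_A = 1360×0.734 + (1−0.247)·(1−0.471)·m_A, so m_A = 998.24/0.6017 = 1659.1 kg/h.
F1 = 1659.1 + 1464.6 = 3123.8 kg/h.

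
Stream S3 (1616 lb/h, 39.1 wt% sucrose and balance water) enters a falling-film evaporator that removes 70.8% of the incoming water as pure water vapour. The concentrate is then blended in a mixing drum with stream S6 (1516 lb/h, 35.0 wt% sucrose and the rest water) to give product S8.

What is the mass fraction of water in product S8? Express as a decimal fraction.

Vapour removed = 0.708×0.609×1616 = 696.77 lb/h; concentrate = 919.23 lb/h.
water reaching the mixer = 287.37 (from concentrate) + 1516×0.650 = 1272.8 lb/h.
Product flow = 919.23 + 1516 = 2435.2 lb/h; water fraction = 0.523.

0.523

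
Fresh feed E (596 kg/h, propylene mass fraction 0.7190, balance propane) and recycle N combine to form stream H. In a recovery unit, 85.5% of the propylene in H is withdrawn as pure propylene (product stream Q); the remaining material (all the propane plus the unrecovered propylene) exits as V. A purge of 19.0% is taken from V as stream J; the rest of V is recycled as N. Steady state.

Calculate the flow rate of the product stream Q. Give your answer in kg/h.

propylene in H: m_A = 596×0.719 + (1−0.190)·(1−0.855)·m_A, so m_A = 428.52/0.8825 = 485.55 kg/h.
Product Q = 0.855×485.55 = 415.15 kg/h.

415.1 kg/h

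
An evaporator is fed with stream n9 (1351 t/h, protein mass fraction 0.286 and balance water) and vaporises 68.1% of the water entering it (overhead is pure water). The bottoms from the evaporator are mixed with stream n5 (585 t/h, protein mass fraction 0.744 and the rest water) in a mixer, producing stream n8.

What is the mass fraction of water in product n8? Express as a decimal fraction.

Vapour removed = 0.681×0.714×1351 = 656.9 t/h; concentrate = 694.1 t/h.
water reaching the mixer = 307.71 (from concentrate) + 585×0.256 = 457.47 t/h.
Product flow = 694.1 + 585 = 1279.1 t/h; water fraction = 0.358.

0.358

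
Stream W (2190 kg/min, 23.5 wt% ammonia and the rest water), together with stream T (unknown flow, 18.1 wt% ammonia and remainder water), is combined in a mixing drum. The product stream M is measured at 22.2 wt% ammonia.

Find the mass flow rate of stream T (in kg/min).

694.4 kg/min

Let T be the unknown flow. Total out = 2190 + T.
ammonia balance: 514.65 + 0.181·T = 0.222·(2190 + T)
(0.181 − 0.222)·T = 0.222×2190 − 514.65 = -28.47
T = -28.47 / -0.041 = 694.39 kg/min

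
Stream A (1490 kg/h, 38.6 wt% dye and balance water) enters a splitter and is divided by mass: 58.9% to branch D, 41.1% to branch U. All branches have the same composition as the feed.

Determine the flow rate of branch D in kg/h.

Branch D flow = 0.589×1490 = 877.61 kg/h.

877.6 kg/h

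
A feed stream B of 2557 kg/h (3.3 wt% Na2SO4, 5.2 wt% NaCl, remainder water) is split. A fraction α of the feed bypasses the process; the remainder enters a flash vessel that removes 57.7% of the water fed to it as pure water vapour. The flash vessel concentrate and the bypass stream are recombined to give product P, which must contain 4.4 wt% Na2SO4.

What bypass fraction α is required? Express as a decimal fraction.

0.526

All 2557×0.033 = 84.381 kg/h of Na2SO4 reaches P, so P = 84.381/0.044 = 1917.8 kg/h and vapour = 639.25 kg/h.
The evaporator receives (1−α)·2557 of feed at 0.915 water and removes 0.577 of that water:
0.577×0.915×(1−α)×2557 = 639.25
(1−α) = 639.25/1350 = 0.4735;  α = 0.5265.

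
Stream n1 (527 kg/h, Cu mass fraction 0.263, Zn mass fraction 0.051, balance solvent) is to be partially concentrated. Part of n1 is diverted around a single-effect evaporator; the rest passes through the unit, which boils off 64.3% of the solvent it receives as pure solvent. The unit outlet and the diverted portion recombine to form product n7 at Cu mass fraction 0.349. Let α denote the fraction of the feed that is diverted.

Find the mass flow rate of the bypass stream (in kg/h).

All 527×0.263 = 138.6 kg/h of Cu reaches n7, so n7 = 138.6/0.349 = 397.14 kg/h and vapour = 129.86 kg/h.
The evaporator receives (1−α)·527 of feed at 0.686 solvent and removes 0.643 of that solvent:
0.643×0.686×(1−α)×527 = 129.86
(1−α) = 129.86/232.46 = 0.5586;  α = 0.4414.
Bypass flow = 0.4414×527 = 232.59 kg/h.

232.6 kg/h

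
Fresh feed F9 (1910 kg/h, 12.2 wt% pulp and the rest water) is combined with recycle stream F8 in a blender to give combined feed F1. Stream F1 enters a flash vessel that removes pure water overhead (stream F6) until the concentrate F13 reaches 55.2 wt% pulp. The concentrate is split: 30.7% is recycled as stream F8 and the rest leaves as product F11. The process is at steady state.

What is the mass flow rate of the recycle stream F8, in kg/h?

187 kg/h

Overall pulp balance (none leaves overhead): pulp in fresh feed = pulp in product, i.e. 1910×0.122 = (1−0.307)·F13·0.552.
F13 = 233.02/(0.552×0.693) = 609.15 kg/h.
Recycle F8 = 0.307×609.15 = 187.01 kg/h.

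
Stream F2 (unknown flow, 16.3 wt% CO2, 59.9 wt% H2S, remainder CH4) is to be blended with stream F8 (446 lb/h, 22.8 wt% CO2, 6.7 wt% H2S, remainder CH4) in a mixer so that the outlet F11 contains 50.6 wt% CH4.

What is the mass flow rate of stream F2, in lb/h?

331.2 lb/h

Let F2 be the unknown flow. Total out = 446 + F2.
CH4 balance: 314.43 + 0.238·F2 = 0.506·(446 + F2)
(0.238 − 0.506)·F2 = 0.506×446 − 314.43 = -88.754
F2 = -88.754 / -0.268 = 331.17 lb/h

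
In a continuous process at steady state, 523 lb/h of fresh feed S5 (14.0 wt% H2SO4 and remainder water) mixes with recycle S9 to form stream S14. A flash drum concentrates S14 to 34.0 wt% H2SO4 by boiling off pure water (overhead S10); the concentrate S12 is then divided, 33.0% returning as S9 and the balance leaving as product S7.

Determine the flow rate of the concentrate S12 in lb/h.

Overall H2SO4 balance (none leaves overhead): H2SO4 in fresh feed = H2SO4 in product, i.e. 523×0.140 = (1−0.330)·S12·0.340.
S12 = 73.22/(0.340×0.670) = 321.42 lb/h.

321.4 lb/h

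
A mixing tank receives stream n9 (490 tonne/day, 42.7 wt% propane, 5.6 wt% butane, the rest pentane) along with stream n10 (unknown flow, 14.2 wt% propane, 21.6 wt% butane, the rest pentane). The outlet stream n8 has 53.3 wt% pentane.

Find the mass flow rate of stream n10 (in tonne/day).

Let n10 be the unknown flow. Total out = 490 + n10.
pentane balance: 253.33 + 0.642·n10 = 0.533·(490 + n10)
(0.642 − 0.533)·n10 = 0.533×490 − 253.33 = 7.84
n10 = 7.84 / 0.109 = 71.927 tonne/day

71.93 tonne/day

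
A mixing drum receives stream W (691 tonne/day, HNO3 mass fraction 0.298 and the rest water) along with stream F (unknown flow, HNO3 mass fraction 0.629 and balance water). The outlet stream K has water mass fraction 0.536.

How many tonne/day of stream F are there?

695.2 tonne/day

Let F be the unknown flow. Total out = 691 + F.
water balance: 485.08 + 0.371·F = 0.536·(691 + F)
(0.371 − 0.536)·F = 0.536×691 − 485.08 = -114.71
F = -114.71 / -0.165 = 695.19 tonne/day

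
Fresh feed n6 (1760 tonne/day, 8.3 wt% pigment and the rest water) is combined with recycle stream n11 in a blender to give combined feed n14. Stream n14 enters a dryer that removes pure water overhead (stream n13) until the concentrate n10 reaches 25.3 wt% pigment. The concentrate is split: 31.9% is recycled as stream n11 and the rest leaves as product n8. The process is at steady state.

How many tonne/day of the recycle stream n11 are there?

270.5 tonne/day

Overall pigment balance (none leaves overhead): pigment in fresh feed = pigment in product, i.e. 1760×0.083 = (1−0.319)·n10·0.253.
n10 = 146.08/(0.253×0.681) = 847.86 tonne/day.
Recycle n11 = 0.319×847.86 = 270.47 tonne/day.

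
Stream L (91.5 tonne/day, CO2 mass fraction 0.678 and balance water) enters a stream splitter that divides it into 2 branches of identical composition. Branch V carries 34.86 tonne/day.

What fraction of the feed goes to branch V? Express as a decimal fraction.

0.381

Fraction to V = 34.86/91.5 = 0.3810.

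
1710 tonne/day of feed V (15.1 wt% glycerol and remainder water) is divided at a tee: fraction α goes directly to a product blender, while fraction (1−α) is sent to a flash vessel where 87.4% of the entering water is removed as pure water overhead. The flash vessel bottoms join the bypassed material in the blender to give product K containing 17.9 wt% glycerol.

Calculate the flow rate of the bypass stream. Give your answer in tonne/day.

1350 tonne/day

All 1710×0.151 = 258.21 tonne/day of glycerol reaches K, so K = 258.21/0.179 = 1442.5 tonne/day and vapour = 267.49 tonne/day.
The evaporator receives (1−α)·1710 of feed at 0.849 water and removes 0.874 of that water:
0.874×0.849×(1−α)×1710 = 267.49
(1−α) = 267.49/1268.9 = 0.2108;  α = 0.7892.
Bypass flow = 0.7892×1710 = 1349.5 tonne/day.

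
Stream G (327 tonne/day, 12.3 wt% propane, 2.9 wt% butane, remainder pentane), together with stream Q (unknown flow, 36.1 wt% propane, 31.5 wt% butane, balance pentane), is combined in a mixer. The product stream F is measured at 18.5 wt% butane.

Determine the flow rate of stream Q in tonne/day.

Let Q be the unknown flow. Total out = 327 + Q.
butane balance: 9.483 + 0.315·Q = 0.185·(327 + Q)
(0.315 − 0.185)·Q = 0.185×327 − 9.483 = 51.012
Q = 51.012 / 0.130 = 392.4 tonne/day

392.4 tonne/day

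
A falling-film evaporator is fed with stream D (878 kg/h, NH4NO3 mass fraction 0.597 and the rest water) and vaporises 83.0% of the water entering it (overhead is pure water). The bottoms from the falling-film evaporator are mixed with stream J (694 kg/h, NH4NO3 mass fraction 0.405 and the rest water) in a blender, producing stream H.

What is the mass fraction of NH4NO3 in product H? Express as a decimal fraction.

0.630

Vapour removed = 0.830×0.403×878 = 293.68 kg/h; concentrate = 584.32 kg/h.
NH4NO3 reaching the mixer = 524.17 (from concentrate) + 694×0.405 = 805.24 kg/h.
Product flow = 584.32 + 694 = 1278.3 kg/h; NH4NO3 fraction = 0.630.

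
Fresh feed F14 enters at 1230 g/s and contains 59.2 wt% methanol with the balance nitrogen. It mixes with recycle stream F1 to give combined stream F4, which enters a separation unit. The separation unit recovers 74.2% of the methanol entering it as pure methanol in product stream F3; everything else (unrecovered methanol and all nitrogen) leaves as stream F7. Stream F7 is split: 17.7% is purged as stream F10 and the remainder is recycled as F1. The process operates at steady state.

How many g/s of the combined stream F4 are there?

nitrogen enters only via F14 and leaves only via the purge: 1230×0.408 = 0.177×(nitrogen in F7), and the separation unit passes all nitrogen, so nitrogen in F4 = nitrogen in F7 = 2835.3 g/s.
methanol in F4: m_A = 1230×0.592 + (1−0.177)·(1−0.742)·m_A, so m_A = 728.16/0.7877 = 924.45 g/s.
F4 = 924.45 + 2835.3 = 3759.7 g/s.

3760 g/s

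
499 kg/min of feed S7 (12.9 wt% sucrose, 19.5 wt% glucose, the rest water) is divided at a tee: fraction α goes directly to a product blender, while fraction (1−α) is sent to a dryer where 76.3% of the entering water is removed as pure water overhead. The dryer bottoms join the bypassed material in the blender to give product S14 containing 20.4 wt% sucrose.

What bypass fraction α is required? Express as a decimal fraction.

0.287

All 499×0.129 = 64.371 kg/min of sucrose reaches S14, so S14 = 64.371/0.204 = 315.54 kg/min and vapour = 183.46 kg/min.
The evaporator receives (1−α)·499 of feed at 0.676 water and removes 0.763 of that water:
0.763×0.676×(1−α)×499 = 183.46
(1−α) = 183.46/257.38 = 0.7128;  α = 0.2872.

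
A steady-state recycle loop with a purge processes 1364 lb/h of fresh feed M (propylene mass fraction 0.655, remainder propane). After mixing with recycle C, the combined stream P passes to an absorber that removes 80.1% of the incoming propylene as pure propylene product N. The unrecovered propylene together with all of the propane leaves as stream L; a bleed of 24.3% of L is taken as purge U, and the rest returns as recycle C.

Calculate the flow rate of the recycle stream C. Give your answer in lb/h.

propane enters only via M and leaves only via the purge: 1364×0.345 = 0.243×(propane in L), and the absorber passes all propane, so propane in P = propane in L = 1936.5 lb/h.
propylene in P: m_A = 1364×0.655 + (1−0.243)·(1−0.801)·m_A, so m_A = 893.42/0.8494 = 1051.9 lb/h.
L = (1−0.801)×1051.9 + 1936.5 = 2145.9 lb/h.
Recycle C = (1−0.243)×2145.9 = 1624.4 lb/h.

1624 lb/h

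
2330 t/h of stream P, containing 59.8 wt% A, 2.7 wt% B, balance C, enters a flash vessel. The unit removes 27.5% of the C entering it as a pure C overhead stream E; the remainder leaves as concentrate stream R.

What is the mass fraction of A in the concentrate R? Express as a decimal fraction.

0.6668

A is not removed: 2330×0.598 = 1393.3 t/h of A enters R.
C entering = 2330×0.375 = 873.75 t/h; overhead removed = 0.275×873.75 = 240.28 t/h.
Concentrate = 2330 − 240.28 = 2089.7 t/h.
Mass fraction = 1393.3/2089.7 = 0.6668.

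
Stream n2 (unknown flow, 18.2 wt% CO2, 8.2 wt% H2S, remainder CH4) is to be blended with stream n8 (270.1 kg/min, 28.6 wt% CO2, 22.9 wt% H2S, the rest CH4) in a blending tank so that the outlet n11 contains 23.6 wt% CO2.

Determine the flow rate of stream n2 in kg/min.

250.1 kg/min

Let n2 be the unknown flow. Total out = 270.1 + n2.
CO2 balance: 77.249 + 0.182·n2 = 0.236·(270.1 + n2)
(0.182 − 0.236)·n2 = 0.236×270.1 − 77.249 = -13.505
n2 = -13.505 / -0.054 = 250.09 kg/min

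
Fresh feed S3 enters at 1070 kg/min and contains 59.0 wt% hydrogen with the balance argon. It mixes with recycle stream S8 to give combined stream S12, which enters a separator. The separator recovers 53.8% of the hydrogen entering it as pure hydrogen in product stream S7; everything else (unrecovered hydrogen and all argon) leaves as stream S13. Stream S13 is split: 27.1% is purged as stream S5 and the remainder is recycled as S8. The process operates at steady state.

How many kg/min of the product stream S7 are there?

512.1 kg/min

hydrogen in S12: m_A = 1070×0.590 + (1−0.271)·(1−0.538)·m_A, so m_A = 631.3/0.6632 = 951.9 kg/min.
Product S7 = 0.538×951.9 = 512.12 kg/min.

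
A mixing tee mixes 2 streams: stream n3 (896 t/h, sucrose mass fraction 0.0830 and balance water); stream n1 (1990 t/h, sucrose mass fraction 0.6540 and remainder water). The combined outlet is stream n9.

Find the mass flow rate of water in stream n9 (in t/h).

1510 t/h

water out = water in = 896×0.917 + 1990×0.346 = 1510.2 t/h.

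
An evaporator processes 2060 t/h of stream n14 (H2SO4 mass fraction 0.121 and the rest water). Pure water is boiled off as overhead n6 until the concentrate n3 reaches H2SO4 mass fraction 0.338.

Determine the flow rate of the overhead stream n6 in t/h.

H2SO4 is conserved: 2060×0.121 = 249.26 t/h all reports to the concentrate.
Concentrate = 249.26/(target fraction) = 737.46 t/h.
Overhead = 2060 − 737.46 = 1322.5 t/h.

1323 t/h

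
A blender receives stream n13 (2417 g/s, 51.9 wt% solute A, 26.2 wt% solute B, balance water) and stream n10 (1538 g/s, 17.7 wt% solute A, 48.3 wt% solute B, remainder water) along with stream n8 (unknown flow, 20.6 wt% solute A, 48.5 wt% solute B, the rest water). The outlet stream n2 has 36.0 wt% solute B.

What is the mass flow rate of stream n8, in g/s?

381.5 g/s

Let n8 be the unknown flow. Total out = 3955 + n8.
solute B balance: 1376.1 + 0.485·n8 = 0.360·(3955 + n8)
(0.485 − 0.360)·n8 = 0.360×3955 − 1376.1 = 47.692
n8 = 47.692 / 0.125 = 381.54 g/s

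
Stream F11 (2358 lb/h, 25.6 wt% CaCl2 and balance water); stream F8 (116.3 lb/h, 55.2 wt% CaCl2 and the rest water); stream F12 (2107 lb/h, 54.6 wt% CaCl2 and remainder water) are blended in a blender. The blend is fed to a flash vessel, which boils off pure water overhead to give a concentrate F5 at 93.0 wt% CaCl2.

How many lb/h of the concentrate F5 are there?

CaCl2 entering = 2358×0.256 + 116.3×0.552 + 2107×0.546 = 1818.3 lb/h.
All CaCl2 reports to F5, so F5 = 1818.3/0.930 = 1955.1 lb/h.

1955 lb/h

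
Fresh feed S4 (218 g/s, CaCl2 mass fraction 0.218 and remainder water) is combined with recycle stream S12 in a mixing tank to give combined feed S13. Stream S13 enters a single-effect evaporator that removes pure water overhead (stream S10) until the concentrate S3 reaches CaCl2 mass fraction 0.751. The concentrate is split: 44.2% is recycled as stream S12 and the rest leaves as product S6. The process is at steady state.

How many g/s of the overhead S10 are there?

154.7 g/s

Overall CaCl2 balance (none leaves overhead): CaCl2 in fresh feed = CaCl2 in product, i.e. 218×0.218 = (1−0.442)·S3·0.751.
S3 = 47.524/(0.751×0.558) = 113.41 g/s.
Recycle S12 = 0.442×113.41 = 50.126 g/s.
Combined feed S13 = 218 + 50.126 = 268.13 g/s.
Overhead S10 = S13 − S3 = 268.13 − 113.41 = 154.72 g/s.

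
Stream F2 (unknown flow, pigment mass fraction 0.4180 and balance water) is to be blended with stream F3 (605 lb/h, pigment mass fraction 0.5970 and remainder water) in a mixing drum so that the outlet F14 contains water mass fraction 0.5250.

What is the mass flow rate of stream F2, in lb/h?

1295 lb/h

Let F2 be the unknown flow. Total out = 605 + F2.
water balance: 243.82 + 0.582·F2 = 0.525·(605 + F2)
(0.582 − 0.525)·F2 = 0.525×605 − 243.82 = 73.81
F2 = 73.81 / 0.057 = 1294.9 lb/h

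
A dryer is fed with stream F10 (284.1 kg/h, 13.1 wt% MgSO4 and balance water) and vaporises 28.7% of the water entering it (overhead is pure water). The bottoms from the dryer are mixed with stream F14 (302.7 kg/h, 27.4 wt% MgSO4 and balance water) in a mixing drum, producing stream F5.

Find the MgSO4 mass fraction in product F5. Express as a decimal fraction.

0.233

Vapour removed = 0.287×0.869×284.1 = 70.855 kg/h; concentrate = 213.24 kg/h.
MgSO4 reaching the mixer = 37.217 (from concentrate) + 302.7×0.274 = 120.16 kg/h.
Product flow = 213.24 + 302.7 = 515.94 kg/h; MgSO4 fraction = 0.233.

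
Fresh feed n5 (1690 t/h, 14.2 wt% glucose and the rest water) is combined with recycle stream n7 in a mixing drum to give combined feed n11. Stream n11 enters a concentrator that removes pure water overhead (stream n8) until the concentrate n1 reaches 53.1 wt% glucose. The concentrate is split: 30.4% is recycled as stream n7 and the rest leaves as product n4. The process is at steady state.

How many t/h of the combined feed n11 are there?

1887 t/h

Overall glucose balance (none leaves overhead): glucose in fresh feed = glucose in product, i.e. 1690×0.142 = (1−0.304)·n1·0.531.
n1 = 239.98/(0.531×0.696) = 649.34 t/h.
Recycle n7 = 0.304×649.34 = 197.4 t/h.
Combined feed n11 = 1690 + 197.4 = 1887.4 t/h.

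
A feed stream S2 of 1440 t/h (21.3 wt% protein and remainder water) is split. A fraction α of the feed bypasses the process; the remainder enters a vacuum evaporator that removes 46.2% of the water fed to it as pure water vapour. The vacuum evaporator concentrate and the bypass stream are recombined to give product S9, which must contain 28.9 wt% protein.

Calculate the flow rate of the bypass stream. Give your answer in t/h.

398.5 t/h

All 1440×0.213 = 306.72 t/h of protein reaches S9, so S9 = 306.72/0.289 = 1061.3 t/h and vapour = 378.69 t/h.
The evaporator receives (1−α)·1440 of feed at 0.787 water and removes 0.462 of that water:
0.462×0.787×(1−α)×1440 = 378.69
(1−α) = 378.69/523.58 = 0.7233;  α = 0.2767.
Bypass flow = 0.2767×1440 = 398.49 t/h.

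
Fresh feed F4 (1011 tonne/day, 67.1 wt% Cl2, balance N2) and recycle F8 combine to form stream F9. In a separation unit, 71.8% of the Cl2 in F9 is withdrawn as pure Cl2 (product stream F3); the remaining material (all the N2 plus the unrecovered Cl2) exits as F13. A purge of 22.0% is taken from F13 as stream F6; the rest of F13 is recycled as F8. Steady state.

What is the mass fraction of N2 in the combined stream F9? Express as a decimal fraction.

0.635

N2 enters only via F4 and leaves only via the purge: 1011×0.329 = 0.220×(N2 in F13), and the separation unit passes all N2, so N2 in F9 = N2 in F13 = 1511.9 tonne/day.
Cl2 in F9: m_A = 1011×0.671 + (1−0.220)·(1−0.718)·m_A, so m_A = 678.38/0.7800 = 869.67 tonne/day.
F9 = 869.67 + 1511.9 = 2381.6 tonne/day.
N2 fraction in F9 = 1511.9/2381.6 = 0.635.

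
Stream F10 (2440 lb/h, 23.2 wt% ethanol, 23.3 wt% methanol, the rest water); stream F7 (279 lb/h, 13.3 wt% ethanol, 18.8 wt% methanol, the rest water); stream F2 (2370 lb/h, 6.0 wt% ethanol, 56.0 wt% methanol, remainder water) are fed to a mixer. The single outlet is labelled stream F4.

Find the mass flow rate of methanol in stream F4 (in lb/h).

1948 lb/h

methanol out = methanol in = 2440×0.233 + 279×0.188 + 2370×0.560 = 1948.2 lb/h.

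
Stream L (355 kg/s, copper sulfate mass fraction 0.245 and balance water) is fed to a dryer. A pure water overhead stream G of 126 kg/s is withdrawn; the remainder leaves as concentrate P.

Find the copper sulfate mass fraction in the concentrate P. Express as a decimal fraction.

0.380

copper sulfate is not removed: 355×0.245 = 86.975 kg/s of copper sulfate enters P.
Concentrate = 355 − 126 = 229 kg/s.
Mass fraction = 86.975/229 = 0.380.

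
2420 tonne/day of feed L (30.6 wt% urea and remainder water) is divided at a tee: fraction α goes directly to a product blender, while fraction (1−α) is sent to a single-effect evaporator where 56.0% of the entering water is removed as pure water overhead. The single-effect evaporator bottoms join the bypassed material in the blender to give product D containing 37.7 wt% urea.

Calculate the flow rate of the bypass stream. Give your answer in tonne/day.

1247 tonne/day

All 2420×0.306 = 740.52 tonne/day of urea reaches D, so D = 740.52/0.377 = 1964.2 tonne/day and vapour = 455.76 tonne/day.
The evaporator receives (1−α)·2420 of feed at 0.694 water and removes 0.560 of that water:
0.560×0.694×(1−α)×2420 = 455.76
(1−α) = 455.76/940.51 = 0.4846;  α = 0.5154.
Bypass flow = 0.5154×2420 = 1247.3 tonne/day.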